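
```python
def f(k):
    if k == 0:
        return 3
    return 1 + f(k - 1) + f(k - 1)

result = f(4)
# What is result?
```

f(k) = 1 + 2·f(k-1), f(0)=3. Closed form: (3+1)·2^4 - 1 = 63.

Answer: 63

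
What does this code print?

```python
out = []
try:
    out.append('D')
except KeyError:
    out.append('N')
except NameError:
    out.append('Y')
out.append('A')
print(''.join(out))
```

Execution trace: 'D' (try body, no exception) → 'A' (after the try/except). Output: DA

Answer: DA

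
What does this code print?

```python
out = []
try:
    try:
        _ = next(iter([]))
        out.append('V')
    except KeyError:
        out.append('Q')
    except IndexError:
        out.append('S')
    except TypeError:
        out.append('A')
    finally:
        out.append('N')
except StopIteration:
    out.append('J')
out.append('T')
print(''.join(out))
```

Execution trace: 'N' (finally) → 'J' (outer except StopIteration) → 'T' (after the try/except). Output: NJT

Answer: NJT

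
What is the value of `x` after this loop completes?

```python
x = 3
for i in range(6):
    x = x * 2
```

Multiply by 2, 6 times: 3 * 2^6 = 192
`x` takes the values: 3 → 6 → 12 → 24 → 48 → 96 → 192

Answer: 192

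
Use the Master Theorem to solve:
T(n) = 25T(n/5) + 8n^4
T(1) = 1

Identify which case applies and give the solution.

a=25, b=5, f(n)=8n^4. log_5(25) = 2. Since c=4 > 2 and the regularity condition holds (25(n/5)^4 = (25/5^4)n^4 with 25/5^4 < 1), Case 3 applies: T(n) = Θ(f(n)) = O(n^4).

Answer: O(n^4) - Case 3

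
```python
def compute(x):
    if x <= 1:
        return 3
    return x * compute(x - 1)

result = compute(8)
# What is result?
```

compute(8) = 8 * 7 * 6 * 5 * 4 * 3 * 2 * 3 = 120960

Answer: 120960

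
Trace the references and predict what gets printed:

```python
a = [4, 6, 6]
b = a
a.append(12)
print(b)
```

Key concept: basic list aliasing.
Step by step:
`a = [4, 6, 6]` → a = [4, 6, 6]
`b = a` → b = [4, 6, 6] (same object as a)
`a.append(12)` → a = [4, 6, 6, 12] (same object as b); b = [4, 6, 6, 12] (same object as a)
`print(b)` → prints [4, 6, 6, 12]

Answer: [4, 6, 6, 12]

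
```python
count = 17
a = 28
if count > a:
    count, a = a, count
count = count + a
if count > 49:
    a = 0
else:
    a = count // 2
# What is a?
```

Trace:
`count = 17` → count = 17
`a = 28` → a = 28
`if count > a: ...` → count > a is False → no variable changes
`count = count + a` → count = 45
`if count > 49: ...` → count > 49 is False, take else branch → a = 22
So a = 22

Answer: 22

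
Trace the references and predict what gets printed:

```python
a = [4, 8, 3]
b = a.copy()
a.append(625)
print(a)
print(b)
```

Key concept: list.copy() creates independent copy.
Step by step:
`a = [4, 8, 3]` → a = [4, 8, 3]
`b = a.copy()` → b = [4, 8, 3]
`a.append(625)` → a = [4, 8, 3, 625]
`print(a)` → prints [4, 8, 3, 625]
`print(b)` → prints [4, 8, 3]

Answer:
[4, 8, 3, 625]
[4, 8, 3]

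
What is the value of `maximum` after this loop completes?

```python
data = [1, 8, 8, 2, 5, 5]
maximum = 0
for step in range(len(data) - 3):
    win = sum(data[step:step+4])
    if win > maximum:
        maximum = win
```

Max sum of 4-element window in [1, 8, 8, 2, 5, 5]
`maximum` takes the values: 0 → 19 → 23

Answer: 23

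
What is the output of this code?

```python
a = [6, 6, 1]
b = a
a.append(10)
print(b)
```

Key concept: basic list aliasing.
Step by step:
`a = [6, 6, 1]` → a = [6, 6, 1]
`b = a` → b = [6, 6, 1] (same object as a)
`a.append(10)` → a = [6, 6, 1, 10] (same object as b); b = [6, 6, 1, 10] (same object as a)
`print(b)` → prints [6, 6, 1, 10]

Answer: [6, 6, 1, 10]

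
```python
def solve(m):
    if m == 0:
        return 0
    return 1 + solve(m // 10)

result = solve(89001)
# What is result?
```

Count of digits of 89001: 5

Answer: 5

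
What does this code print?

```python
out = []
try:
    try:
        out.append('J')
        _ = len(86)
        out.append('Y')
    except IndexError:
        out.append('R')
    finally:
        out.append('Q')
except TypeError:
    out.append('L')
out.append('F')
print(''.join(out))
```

Execution trace: 'J' (try body) → 'Q' (finally) → 'L' (outer except TypeError) → 'F' (after the try/except). Output: JQLF

Answer: JQLF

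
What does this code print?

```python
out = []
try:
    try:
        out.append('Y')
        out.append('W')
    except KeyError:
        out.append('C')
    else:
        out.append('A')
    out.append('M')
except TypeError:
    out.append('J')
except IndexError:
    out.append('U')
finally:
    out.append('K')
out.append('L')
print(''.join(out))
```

Execution trace: 'Y' (inner try body) → 'W' (inner try body, no exception) → 'A' (inner else) → 'M' (try body, no exception) → 'K' (finally) → 'L' (after the try/except). Output: YWAMKL

Answer: YWAMKL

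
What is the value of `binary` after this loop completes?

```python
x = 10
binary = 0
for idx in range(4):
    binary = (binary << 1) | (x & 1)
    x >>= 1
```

Reverse lowest 4 bits of 10
`binary` takes the values: 0 → 1 → 2 → 5

Answer: 5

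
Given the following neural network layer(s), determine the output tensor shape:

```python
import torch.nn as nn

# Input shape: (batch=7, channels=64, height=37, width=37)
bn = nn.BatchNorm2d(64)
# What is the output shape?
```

Input: (7, 64, 37, 37) -> Output: (7, 64, 37, 37)

Answer: (7, 64, 37, 37)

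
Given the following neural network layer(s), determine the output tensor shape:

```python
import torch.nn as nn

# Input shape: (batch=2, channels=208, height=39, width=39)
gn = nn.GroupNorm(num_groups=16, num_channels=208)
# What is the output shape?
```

Input: (2, 208, 39, 39) -> Output: (2, 208, 39, 39)

Answer: (2, 208, 39, 39)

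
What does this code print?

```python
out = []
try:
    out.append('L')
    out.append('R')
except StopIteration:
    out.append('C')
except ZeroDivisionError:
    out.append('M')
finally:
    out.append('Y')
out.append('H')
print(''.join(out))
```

Execution trace: 'L' (try body) → 'R' (try body, no exception) → 'Y' (finally) → 'H' (after the try/except). Output: LRYH

Answer: LRYH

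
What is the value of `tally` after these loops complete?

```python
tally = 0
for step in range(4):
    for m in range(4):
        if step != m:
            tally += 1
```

4² - 4 (exclude diagonal)
`tally` takes the values: 0 → 1 → 2 → 3 → 4 → 5 → 6 → 7 → 8 → 9 → 10 → 11 → 12

Answer: 12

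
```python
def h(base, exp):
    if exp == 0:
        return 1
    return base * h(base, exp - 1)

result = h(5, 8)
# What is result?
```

h(5, 8) = 5 * 5 * 5 * 5 * 5 * 5 * 5 * 5 = 390625

Answer: 390625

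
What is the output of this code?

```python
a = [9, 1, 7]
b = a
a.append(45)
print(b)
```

Key concept: basic list aliasing.
Step by step:
`a = [9, 1, 7]` → a = [9, 1, 7]
`b = a` → b = [9, 1, 7] (same object as a)
`a.append(45)` → a = [9, 1, 7, 45] (same object as b); b = [9, 1, 7, 45] (same object as a)
`print(b)` → prints [9, 1, 7, 45]

Answer: [9, 1, 7, 45]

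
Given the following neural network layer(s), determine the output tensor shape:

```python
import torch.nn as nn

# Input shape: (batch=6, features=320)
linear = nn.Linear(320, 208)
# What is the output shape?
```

Input: (6, 320) -> Output: (6, 208)

Answer: (6, 208)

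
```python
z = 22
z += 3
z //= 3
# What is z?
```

Trace:
`z = 22` → z = 22
`z += 3` → z = 25
`z //= 3` → z = 8
So z = 8

Answer: 8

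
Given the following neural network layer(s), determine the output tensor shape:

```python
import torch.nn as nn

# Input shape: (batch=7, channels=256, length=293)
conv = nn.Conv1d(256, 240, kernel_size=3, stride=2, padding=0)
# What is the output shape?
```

Input: (7, 256, 293) -> Output: (7, 240, 146)

Answer: (7, 240, 146)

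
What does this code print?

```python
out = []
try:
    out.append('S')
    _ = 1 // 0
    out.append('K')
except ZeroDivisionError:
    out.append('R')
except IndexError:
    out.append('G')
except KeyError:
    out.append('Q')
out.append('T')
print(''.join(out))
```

Execution trace: 'S' (try body) → 'R' (except ZeroDivisionError) → 'T' (after the try/except). Output: SRT

Answer: SRT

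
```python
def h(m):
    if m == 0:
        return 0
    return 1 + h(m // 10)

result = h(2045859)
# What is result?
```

Count of digits of 2045859: 7

Answer: 7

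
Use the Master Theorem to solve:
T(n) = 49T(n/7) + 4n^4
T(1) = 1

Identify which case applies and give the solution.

a=49, b=7, f(n)=4n^4. log_7(49) = 2. Since c=4 > 2 and the regularity condition holds (49(n/7)^4 = (49/7^4)n^4 with 49/7^4 < 1), Case 3 applies: T(n) = Θ(f(n)) = O(n^4).

Answer: O(n^4) - Case 3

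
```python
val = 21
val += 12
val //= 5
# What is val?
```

Trace:
`val = 21` → val = 21
`val += 12` → val = 33
`val //= 5` → val = 6
So val = 6

Answer: 6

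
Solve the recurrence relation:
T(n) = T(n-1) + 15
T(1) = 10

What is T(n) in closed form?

Unrolling: T(n) = T(1) + 15·(n-1) = 10 + 15(n-1) = 15n - 5.

Answer: T(n) = 15n - 5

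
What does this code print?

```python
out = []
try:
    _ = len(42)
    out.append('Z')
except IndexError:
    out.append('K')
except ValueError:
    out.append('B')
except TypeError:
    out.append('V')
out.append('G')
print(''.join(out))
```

Execution trace: 'V' (except TypeError) → 'G' (after the try/except). Output: VG

Answer: VG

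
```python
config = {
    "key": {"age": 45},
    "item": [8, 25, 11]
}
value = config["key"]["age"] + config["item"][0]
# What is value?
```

Trace:
`config = { ...` → config = {'key': {'age': 45}, 'item': [8, 25, 11]}
`value = config["key"]["age"] + config["item"][0]` → value = 53
So value = 53

Answer: 53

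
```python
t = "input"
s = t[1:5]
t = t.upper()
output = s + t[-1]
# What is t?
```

Trace:
`t = "input"` → t = 'input'
`s = t[1:5]` → s = 'nput'
`t = t.upper()` → t = 'INPUT'
`output = s + t[-1]` → output = 'nputT'
So t = 'INPUT'

Answer: 'INPUT'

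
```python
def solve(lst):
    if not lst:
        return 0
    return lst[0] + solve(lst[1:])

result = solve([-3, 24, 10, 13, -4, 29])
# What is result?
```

(-3) + 24 + 10 + 13 + (-4) + 29 + 0 = 69

Answer: 69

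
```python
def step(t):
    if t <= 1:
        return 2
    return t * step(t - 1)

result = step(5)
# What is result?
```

step(5) = 5 * 4 * 3 * 2 * 2 = 240

Answer: 240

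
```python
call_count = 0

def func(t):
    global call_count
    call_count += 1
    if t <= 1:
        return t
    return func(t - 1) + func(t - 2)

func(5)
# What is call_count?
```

Calls(t) = 1 + Calls(t-1) + Calls(t-2); Calls(0)=Calls(1)=1. For t=5 this gives 15.

Answer: 15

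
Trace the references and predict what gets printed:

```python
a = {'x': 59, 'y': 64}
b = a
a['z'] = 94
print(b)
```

Key concept: dict aliasing.
Step by step:
`a = {'x': 59, 'y': 64}` → a = {'x': 59, 'y': 64}
`b = a` → b = {'x': 59, 'y': 64} (same object as a)
`a['z'] = 94` → a = {'x': 59, 'y': 64, 'z': 94} (same object as b); b = {'x': 59, 'y': 64, 'z': 94} (same object as a)
`print(b)` → prints {'x': 59, 'y': 64, 'z': 94}

Answer: {'x': 59, 'y': 64, 'z': 94}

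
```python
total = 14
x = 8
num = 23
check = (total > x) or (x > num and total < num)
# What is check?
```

Trace:
`total = 14` → total = 14
`x = 8` → x = 8
`num = 23` → num = 23
`check = (total > x) or (x > num and total < num)` → check = True
So check = True

Answer: True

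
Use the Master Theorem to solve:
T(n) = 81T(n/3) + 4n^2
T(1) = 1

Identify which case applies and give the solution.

a=81, b=3, f(n)=4n^2. log_3(81) = 4. Since c=2 < 4, Case 1 applies: T(n) = Θ(n^log_b(a)) = O(n^4).

Answer: O(n^4) - Case 1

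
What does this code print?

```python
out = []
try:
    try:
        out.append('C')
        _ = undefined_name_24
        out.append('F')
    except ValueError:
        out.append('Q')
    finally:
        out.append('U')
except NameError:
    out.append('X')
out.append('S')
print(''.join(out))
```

Execution trace: 'C' (try body) → 'U' (finally) → 'X' (outer except NameError) → 'S' (after the try/except). Output: CUXS

Answer: CUXS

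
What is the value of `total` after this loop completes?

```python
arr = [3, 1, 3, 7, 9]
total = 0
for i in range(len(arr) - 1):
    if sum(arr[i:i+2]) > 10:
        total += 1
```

Count windows with sum > 10
`total` takes the values: 0 → 1

Answer: 1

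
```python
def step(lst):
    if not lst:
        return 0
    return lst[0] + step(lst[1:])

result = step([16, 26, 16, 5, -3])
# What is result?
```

16 + 26 + 16 + 5 + (-3) + 0 = 60

Answer: 60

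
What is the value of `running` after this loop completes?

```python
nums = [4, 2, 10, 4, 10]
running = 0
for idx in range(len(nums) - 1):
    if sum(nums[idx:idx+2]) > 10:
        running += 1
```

Count windows with sum > 10
`running` takes the values: 0 → 1 → 2 → 3

Answer: 3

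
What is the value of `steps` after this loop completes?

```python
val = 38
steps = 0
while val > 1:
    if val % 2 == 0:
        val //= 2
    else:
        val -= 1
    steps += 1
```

Steps to reduce 38 to 1
`steps` takes the values: 0 → 1 → 2 → 3 → 4 → 5 → 6 → 7

Answer: 7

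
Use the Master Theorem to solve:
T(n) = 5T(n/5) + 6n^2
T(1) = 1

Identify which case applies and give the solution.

a=5, b=5, f(n)=6n^2. log_5(5) = 1. Since c=2 > 1 and the regularity condition holds (5(n/5)^2 = (5/5^2)n^2 with 5/5^2 < 1), Case 3 applies: T(n) = Θ(f(n)) = O(n^2).

Answer: O(n^2) - Case 3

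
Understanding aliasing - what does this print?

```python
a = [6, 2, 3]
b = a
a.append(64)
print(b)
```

Key concept: basic list aliasing.
Step by step:
`a = [6, 2, 3]` → a = [6, 2, 3]
`b = a` → b = [6, 2, 3] (same object as a)
`a.append(64)` → a = [6, 2, 3, 64] (same object as b); b = [6, 2, 3, 64] (same object as a)
`print(b)` → prints [6, 2, 3, 64]

Answer: [6, 2, 3, 64]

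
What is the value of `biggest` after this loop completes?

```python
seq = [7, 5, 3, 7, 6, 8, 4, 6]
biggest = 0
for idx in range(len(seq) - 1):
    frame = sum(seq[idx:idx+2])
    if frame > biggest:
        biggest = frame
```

Max sum of 2-element window in [7, 5, 3, 7, 6, 8, 4, 6]
`biggest` takes the values: 0 → 12 → 13 → 14

Answer: 14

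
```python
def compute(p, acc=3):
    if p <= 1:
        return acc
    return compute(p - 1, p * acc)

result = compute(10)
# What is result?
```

Accumulator trace (n, acc): (10, 3) -> (9, 30) -> (8, 270) -> (7, 2160) -> (6, 15120) -> (5, 90720) -> (4, 453600) -> (3, 1814400) -> (2, 5443200) -> (1, 10886400) -> return 10886400

Answer: 10886400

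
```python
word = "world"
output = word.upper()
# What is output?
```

Trace:
`word = "world"` → word = 'world'
`output = word.upper()` → output = 'WORLD'
So output = 'WORLD'

Answer: 'WORLD'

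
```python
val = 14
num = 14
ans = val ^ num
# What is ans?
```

Trace:
`val = 14` → val = 14
`num = 14` → num = 14
`ans = val ^ num` → ans = 0
So ans = 0

Answer: 0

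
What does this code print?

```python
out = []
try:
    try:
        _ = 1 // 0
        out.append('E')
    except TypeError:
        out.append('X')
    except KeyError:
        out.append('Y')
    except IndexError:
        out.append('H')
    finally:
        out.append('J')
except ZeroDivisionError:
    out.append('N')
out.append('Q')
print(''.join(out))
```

Execution trace: 'J' (inner finally) → 'N' (outer except ZeroDivisionError) → 'Q' (after the try/except). Output: JNQ

Answer: JNQ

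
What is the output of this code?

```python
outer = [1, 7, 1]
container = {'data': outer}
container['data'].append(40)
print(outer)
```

Key concept: dict holds reference to list.
Step by step:
`outer = [1, 7, 1]` → outer = [1, 7, 1]
`container = {'data': outer}` → container = {'data': [1, 7, 1]}
`container['data'].append(40)` → outer = [1, 7, 1, 40]; container = {'data': [1, 7, 1, 40]}
`print(outer)` → prints [1, 7, 1, 40]

Answer: [1, 7, 1, 40]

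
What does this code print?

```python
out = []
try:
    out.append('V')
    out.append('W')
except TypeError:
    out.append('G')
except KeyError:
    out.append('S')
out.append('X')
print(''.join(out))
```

Execution trace: 'V' (try body) → 'W' (try body, no exception) → 'X' (after the try/except). Output: VWX

Answer: VWX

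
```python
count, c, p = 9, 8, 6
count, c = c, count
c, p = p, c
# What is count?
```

Trace:
`count, c, p = 9, 8, 6` → count = 9; c = 8; p = 6
`count, c = c, count` → count = 8; c = 9
`c, p = p, c` → c = 6; p = 9
So count = 8

Answer: 8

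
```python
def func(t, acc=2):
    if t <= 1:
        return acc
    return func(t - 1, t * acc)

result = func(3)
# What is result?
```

Accumulator trace (n, acc): (3, 2) -> (2, 6) -> (1, 12) -> return 12

Answer: 12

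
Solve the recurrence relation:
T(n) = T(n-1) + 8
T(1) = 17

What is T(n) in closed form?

Unrolling: T(n) = T(1) + 8·(n-1) = 17 + 8(n-1) = 8n + 9.

Answer: T(n) = 8n + 9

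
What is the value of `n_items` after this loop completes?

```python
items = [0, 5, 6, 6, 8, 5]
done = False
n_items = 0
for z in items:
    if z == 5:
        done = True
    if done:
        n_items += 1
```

Count elements after first 5 in [0, 5, 6, 6, 8, 5]
`n_items` takes the values: 0 → 1 → 2 → 3 → 4 → 5

Answer: 5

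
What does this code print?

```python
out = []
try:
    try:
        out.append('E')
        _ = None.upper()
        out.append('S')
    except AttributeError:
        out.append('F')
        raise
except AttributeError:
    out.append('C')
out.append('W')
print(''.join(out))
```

Execution trace: 'E' (inner try body) → 'F' (inner except AttributeError) → 'C' (outer except AttributeError) → 'W' (after the try/except). Output: EFCW

Answer: EFCW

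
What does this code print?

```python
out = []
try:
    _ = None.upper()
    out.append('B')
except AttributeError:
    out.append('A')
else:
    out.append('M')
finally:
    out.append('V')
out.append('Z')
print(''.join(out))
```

Execution trace: 'A' (except AttributeError) → 'V' (finally) → 'Z' (after the try/except). Output: AVZ

Answer: AVZ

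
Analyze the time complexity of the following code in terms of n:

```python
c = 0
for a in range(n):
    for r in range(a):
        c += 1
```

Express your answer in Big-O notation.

Each loop level contributes: n × n. Multiplying the contributions gives O(n^2).

Answer: O(n^2)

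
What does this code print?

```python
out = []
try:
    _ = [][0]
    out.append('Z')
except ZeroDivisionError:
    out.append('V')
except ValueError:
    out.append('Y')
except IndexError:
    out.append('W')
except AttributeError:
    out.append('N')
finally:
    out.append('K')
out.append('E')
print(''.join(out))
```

Execution trace: 'W' (except IndexError) → 'K' (finally) → 'E' (after the try/except). Output: WKE

Answer: WKE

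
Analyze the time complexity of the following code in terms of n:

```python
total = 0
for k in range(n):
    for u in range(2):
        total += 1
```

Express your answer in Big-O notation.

Each loop level contributes: n × 1. Multiplying the contributions gives O(n).

Answer: O(n)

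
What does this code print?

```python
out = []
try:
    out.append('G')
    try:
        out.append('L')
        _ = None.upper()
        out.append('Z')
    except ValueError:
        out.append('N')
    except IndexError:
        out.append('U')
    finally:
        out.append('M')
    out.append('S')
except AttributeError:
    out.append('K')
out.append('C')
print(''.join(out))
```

Execution trace: 'G' (try body) → 'L' (inner try body) → 'M' (inner finally) → 'K' (except AttributeError) → 'C' (after the try/except). Output: GLMKC

Answer: GLMKC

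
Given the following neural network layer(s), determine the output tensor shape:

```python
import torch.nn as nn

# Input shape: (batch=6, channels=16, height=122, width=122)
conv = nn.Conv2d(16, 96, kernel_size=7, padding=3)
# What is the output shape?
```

Input: (6, 16, 122, 122) -> Output: (6, 96, 122, 122)

Answer: (6, 96, 122, 122)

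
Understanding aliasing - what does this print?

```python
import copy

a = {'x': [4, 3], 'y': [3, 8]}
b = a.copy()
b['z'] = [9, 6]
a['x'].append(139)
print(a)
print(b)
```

Key concept: shallow copy of dict with mutable values.
Step by step:
`a = {'x': [4, 3], 'y': [3, 8]}` → a = {'x': [4, 3], 'y': [3, 8]}
`b = a.copy()` → b = {'x': [4, 3], 'y': [3, 8]}
`b['z'] = [9, 6]` → b = {'x': [4, 3], 'y': [3, 8], 'z': [9, 6]}
`a['x'].append(139)` → a = {'x': [4, 3, 139], 'y': [3, 8]}; b = {'x': [4, 3, 139], 'y': [3, 8], 'z': [9, 6]}
`print(a)` → prints {'x': [4, 3, 139], 'y': [3, 8]}
`print(b)` → prints {'x': [4, 3, 139], 'y': [3, 8], 'z': [9, 6]}

Answer:
{'x': [4, 3, 139], 'y': [3, 8]}
{'x': [4, 3, 139], 'y': [3, 8], 'z': [9, 6]}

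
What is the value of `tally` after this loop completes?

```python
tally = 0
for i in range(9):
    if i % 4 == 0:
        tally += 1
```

Count numbers divisible by 4 in range(9)
`tally` takes the values: 0 → 1 → 2 → 3

Answer: 3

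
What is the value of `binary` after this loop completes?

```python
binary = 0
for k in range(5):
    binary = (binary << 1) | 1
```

Build 5 consecutive 1-bits: 0b11111
`binary` takes the values: 0 → 1 → 3 → 7 → 15 → 31

Answer: 31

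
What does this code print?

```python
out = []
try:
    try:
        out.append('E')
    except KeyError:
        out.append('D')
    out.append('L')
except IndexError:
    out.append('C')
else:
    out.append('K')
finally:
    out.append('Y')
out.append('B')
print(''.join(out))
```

Execution trace: 'E' (inner try body, no exception) → 'L' (try body, no exception) → 'K' (else) → 'Y' (finally) → 'B' (after the try/except). Output: ELKYB

Answer: ELKYB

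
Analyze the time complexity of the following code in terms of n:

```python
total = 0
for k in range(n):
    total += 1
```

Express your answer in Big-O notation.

Each loop level contributes: n. Multiplying the contributions gives O(n).

Answer: O(n)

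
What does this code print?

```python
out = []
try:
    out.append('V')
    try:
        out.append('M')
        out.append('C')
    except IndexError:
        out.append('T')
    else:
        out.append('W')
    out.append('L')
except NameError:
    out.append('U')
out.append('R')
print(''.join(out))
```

Execution trace: 'V' (try body) → 'M' (inner try body) → 'C' (inner try body, no exception) → 'W' (inner else) → 'L' (try body, no exception) → 'R' (after the try/except). Output: VMCWLR

Answer: VMCWLR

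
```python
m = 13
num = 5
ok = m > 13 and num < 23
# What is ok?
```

Trace:
`m = 13` → m = 13
`num = 5` → num = 5
`ok = m > 13 and num < 23` → ok = False
So ok = False

Answer: False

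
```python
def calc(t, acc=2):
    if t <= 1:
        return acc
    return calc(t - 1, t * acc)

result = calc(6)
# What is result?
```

Accumulator trace (n, acc): (6, 2) -> (5, 12) -> (4, 60) -> (3, 240) -> (2, 720) -> (1, 1440) -> return 1440

Answer: 1440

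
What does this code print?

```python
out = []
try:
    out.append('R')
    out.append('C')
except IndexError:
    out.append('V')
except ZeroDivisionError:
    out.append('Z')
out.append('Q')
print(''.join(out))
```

Execution trace: 'R' (try body) → 'C' (try body, no exception) → 'Q' (after the try/except). Output: RCQ

Answer: RCQ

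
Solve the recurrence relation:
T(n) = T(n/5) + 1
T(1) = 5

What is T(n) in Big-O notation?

Each step divides n by 5 and adds 1. After log_5(n) steps we reach T(1)=5. So T(n) = 1·log_5(n) + 5 = O(log n).

Answer: O(log n)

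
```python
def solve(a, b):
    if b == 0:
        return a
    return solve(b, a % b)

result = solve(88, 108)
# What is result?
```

solve(88, 108) -> solve(108, 88) -> solve(88, 20) -> solve(20, 8) -> solve(8, 4) -> solve(4, 0) -> 4

Answer: 4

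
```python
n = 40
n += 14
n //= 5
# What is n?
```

Trace:
`n = 40` → n = 40
`n += 14` → n = 54
`n //= 5` → n = 10
So n = 10

Answer: 10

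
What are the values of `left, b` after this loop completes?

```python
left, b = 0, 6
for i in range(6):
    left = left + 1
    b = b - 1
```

left goes 0→6, b goes 6→0
`left, b` takes the values: (0, 6) → (1, 6) → (1, 5) → (2, 5) → (2, 4) → (3, 4) → (3, 3) → (4, 3) → (4, 2) → (5, 2) → (5, 1) → (6, 1) → (6, 0)

Answer: 6, 0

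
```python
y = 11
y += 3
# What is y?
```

Trace:
`y = 11` → y = 11
`y += 3` → y = 14
So y = 14

Answer: 14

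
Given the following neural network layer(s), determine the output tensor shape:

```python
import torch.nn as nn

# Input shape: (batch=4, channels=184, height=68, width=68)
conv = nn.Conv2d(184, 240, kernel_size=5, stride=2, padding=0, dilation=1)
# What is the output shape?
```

Input: (4, 184, 68, 68) -> Output: (4, 240, 32, 32)

Answer: (4, 240, 32, 32)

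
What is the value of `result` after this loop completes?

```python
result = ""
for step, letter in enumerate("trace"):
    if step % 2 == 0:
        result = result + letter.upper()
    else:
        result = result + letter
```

Uppercase even positions in 'trace'
`result` takes the values: "" → "T" → "Tr" → "TrA" → "TrAc" → "TrAcE"

Answer: "TrAcE"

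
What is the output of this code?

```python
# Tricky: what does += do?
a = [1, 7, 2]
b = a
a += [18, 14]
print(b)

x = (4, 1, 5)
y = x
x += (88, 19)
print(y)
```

Key concept: += behavior differs for mutable vs immutable.
Step by step:
`a = [1, 7, 2]` → a = [1, 7, 2]
`b = a` → b = [1, 7, 2] (same object as a)
`a += [18, 14]` → a = [1, 7, 2, 18, 14] (same object as b); b = [1, 7, 2, 18, 14] (same object as a)
`print(b)` → prints [1, 7, 2, 18, 14]
`x = (4, 1, 5)` → x = (4, 1, 5)
`y = x` → y = (4, 1, 5)
`x += (88, 19)` → x = (4, 1, 5, 88, 19)
`print(y)` → prints (4, 1, 5)

Answer:
[1, 7, 2, 18, 14]
(4, 1, 5)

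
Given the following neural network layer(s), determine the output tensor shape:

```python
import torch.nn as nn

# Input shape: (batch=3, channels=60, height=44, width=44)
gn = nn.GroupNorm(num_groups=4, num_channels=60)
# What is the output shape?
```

Input: (3, 60, 44, 44) -> Output: (3, 60, 44, 44)

Answer: (3, 60, 44, 44)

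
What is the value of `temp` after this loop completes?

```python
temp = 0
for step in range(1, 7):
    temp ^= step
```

XOR of 1 to 6
`temp` takes the values: 0 → 1 → 3 → 0 → 4 → 1 → 7

Answer: 7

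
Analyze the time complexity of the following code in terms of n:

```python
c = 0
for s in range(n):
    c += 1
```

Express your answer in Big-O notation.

Each loop level contributes: n. Multiplying the contributions gives O(n).

Answer: O(n)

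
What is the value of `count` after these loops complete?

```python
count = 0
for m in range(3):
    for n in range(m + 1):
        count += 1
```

Triangle: 1 + 2 + ... + 3
`count` takes the values: 0 → 1 → 2 → 3 → 4 → 5 → 6

Answer: 6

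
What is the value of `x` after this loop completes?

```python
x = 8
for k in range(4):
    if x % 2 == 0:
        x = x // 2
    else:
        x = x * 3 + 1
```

Collatz-style transformation from 8
`x` takes the values: 8 → 4 → 2 → 1 → 4

Answer: 4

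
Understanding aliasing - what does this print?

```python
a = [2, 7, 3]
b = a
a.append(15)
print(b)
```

Key concept: basic list aliasing.
Step by step:
`a = [2, 7, 3]` → a = [2, 7, 3]
`b = a` → b = [2, 7, 3] (same object as a)
`a.append(15)` → a = [2, 7, 3, 15] (same object as b); b = [2, 7, 3, 15] (same object as a)
`print(b)` → prints [2, 7, 3, 15]

Answer: [2, 7, 3, 15]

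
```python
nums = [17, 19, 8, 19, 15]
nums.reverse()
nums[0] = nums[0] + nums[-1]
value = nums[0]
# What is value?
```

Trace:
`nums = [17, 19, 8, 19, 15]` → nums = [17, 19, 8, 19, 15]
`nums.reverse()` → nums = [15, 19, 8, 19, 17]
`nums[0] = nums[0] + nums[-1]` → nums = [32, 19, 8, 19, 17]
`value = nums[0]` → value = 32
So value = 32

Answer: 32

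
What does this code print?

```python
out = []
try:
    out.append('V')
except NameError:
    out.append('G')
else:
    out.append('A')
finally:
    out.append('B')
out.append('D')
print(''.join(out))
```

Execution trace: 'V' (try body, no exception) → 'A' (else) → 'B' (finally) → 'D' (after the try/except). Output: VABD

Answer: VABD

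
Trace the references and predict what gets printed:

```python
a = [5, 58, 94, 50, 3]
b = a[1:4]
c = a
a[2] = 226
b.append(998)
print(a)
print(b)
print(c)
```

Key concept: slice vs alias.
Step by step:
`a = [5, 58, 94, 50, 3]` → a = [5, 58, 94, 50, 3]
`b = a[1:4]` → b = [58, 94, 50]
`c = a` → c = [5, 58, 94, 50, 3] (same object as a)
`a[2] = 226` → a = [5, 58, 226, 50, 3] (same object as c); c = [5, 58, 226, 50, 3] (same object as a)
`b.append(998)` → b = [58, 94, 50, 998]
`print(a)` → prints [5, 58, 226, 50, 3]
`print(b)` → prints [58, 94, 50, 998]
`print(c)` → prints [5, 58, 226, 50, 3]

Answer:
[5, 58, 226, 50, 3]
[58, 94, 50, 998]
[5, 58, 226, 50, 3]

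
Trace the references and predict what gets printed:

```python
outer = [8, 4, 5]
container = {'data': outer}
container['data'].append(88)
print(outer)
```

Key concept: dict holds reference to list.
Step by step:
`outer = [8, 4, 5]` → outer = [8, 4, 5]
`container = {'data': outer}` → container = {'data': [8, 4, 5]}
`container['data'].append(88)` → outer = [8, 4, 5, 88]; container = {'data': [8, 4, 5, 88]}
`print(outer)` → prints [8, 4, 5, 88]

Answer: [8, 4, 5, 88]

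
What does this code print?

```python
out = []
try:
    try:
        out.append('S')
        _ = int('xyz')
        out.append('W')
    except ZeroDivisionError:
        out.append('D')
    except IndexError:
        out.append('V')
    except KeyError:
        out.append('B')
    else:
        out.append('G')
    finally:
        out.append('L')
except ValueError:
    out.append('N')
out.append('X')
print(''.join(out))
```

Execution trace: 'S' (try body) → 'L' (finally) → 'N' (outer except ValueError) → 'X' (after the try/except). Output: SLNX

Answer: SLNX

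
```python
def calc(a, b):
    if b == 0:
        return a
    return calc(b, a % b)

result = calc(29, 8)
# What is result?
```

calc(29, 8) -> calc(8, 5) -> calc(5, 3) -> calc(3, 2) -> calc(2, 1) -> calc(1, 0) -> 1

Answer: 1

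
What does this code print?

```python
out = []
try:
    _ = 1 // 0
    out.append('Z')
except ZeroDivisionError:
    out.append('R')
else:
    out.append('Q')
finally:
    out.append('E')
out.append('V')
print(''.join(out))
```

Execution trace: 'R' (except ZeroDivisionError) → 'E' (finally) → 'V' (after the try/except). Output: REV

Answer: REV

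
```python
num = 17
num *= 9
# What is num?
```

Trace:
`num = 17` → num = 17
`num *= 9` → num = 153
So num = 153

Answer: 153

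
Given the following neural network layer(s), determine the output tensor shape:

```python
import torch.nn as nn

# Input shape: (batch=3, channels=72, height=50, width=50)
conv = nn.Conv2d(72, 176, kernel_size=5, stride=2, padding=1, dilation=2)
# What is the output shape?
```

Input: (3, 72, 50, 50) -> Output: (3, 176, 22, 22)

Answer: (3, 176, 22, 22)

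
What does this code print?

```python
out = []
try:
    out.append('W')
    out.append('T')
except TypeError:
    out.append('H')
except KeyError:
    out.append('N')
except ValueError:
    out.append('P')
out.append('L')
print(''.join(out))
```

Execution trace: 'W' (try body) → 'T' (try body, no exception) → 'L' (after the try/except). Output: WTL

Answer: WTL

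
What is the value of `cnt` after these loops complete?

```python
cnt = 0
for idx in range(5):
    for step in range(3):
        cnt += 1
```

5 * 3 = 15
`cnt` takes the values: 0 → 1 → 2 → 3 → 4 → 5 → 6 → 7 → 8 → 9 → 10 → 11 → 12 → 13 → 14 → 15

Answer: 15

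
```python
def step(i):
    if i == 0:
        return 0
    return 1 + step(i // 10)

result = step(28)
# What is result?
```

Count of digits of 28: 2

Answer: 2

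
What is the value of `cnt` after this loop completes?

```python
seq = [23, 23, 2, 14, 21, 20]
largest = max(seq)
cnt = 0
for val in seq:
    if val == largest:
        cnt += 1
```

Count of max value 23 in [23, 23, 2, 14, 21, 20]
`cnt` takes the values: 0 → 1 → 2

Answer: 2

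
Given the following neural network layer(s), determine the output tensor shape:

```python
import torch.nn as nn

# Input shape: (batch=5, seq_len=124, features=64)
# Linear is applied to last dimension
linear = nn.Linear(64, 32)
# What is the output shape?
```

Input: (5, 124, 64) -> Output: (5, 124, 32)

Answer: (5, 124, 32)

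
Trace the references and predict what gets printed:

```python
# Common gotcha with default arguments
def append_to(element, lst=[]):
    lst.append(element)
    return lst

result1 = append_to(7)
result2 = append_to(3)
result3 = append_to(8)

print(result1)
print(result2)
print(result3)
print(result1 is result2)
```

Key concept: mutable default argument gotcha.
Step by step:
`result1 = append_to(7)` → result1 = [7]
`result2 = append_to(3)` → result1 = [7, 3] (same object as result2); result2 = [7, 3] (same object as result1)
`result3 = append_to(8)` → result1 = [7, 3, 8] (same object as result2, result3); result2 = [7, 3, 8] (same object as result1, result3); result3 = [7, 3, 8] (same object as result1, result2)
`print(result1)` → prints [7, 3, 8]
`print(result2)` → prints [7, 3, 8]
`print(result3)` → prints [7, 3, 8]
`print(result1 is result2)` → prints True

Answer:
[7, 3, 8]
[7, 3, 8]
[7, 3, 8]
True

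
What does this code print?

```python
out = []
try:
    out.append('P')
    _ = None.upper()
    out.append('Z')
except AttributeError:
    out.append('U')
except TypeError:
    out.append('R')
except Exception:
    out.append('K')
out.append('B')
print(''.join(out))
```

Execution trace: 'P' (try body) → 'U' (except AttributeError) → 'B' (after the try/except). Output: PUB

Answer: PUB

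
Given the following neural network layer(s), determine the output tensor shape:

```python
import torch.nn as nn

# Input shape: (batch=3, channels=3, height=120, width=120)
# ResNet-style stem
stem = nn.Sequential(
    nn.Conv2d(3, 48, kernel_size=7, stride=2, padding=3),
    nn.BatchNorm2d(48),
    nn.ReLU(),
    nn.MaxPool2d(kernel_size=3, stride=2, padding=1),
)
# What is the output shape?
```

Input: (3, 3, 120, 120) -> after Conv2d 7x7 stride=2: (3, 48, 60, 60) -> Output: (3, 48, 30, 30)

Answer: (3, 48, 30, 30)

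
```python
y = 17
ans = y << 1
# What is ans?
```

Trace:
`y = 17` → y = 17
`ans = y << 1` → ans = 34
So ans = 34

Answer: 34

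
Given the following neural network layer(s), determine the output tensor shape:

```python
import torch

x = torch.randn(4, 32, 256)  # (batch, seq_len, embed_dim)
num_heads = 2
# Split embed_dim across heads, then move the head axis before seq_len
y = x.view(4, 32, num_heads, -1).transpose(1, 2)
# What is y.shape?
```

Input: (4, 32, 256) -> head_dim = 256 // 2 = 128; after view: (4, 32, 2, 128) -> after transpose(1, 2): (4, 2, 32, 128) -> Output: (4, 2, 32, 128)

Answer: (4, 2, 32, 128)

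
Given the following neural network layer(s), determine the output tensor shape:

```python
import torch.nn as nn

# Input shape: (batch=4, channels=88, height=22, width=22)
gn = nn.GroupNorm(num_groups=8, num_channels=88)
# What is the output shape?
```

Input: (4, 88, 22, 22) -> Output: (4, 88, 22, 22)

Answer: (4, 88, 22, 22)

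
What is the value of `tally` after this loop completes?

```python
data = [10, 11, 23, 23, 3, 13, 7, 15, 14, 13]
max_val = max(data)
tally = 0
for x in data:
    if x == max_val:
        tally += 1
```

Count of max value 23 in [10, 11, 23, 23, 3, 13, 7, 15, 14, 13]
`tally` takes the values: 0 → 1 → 2

Answer: 2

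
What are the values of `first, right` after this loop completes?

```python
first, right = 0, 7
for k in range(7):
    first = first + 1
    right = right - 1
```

first goes 0→7, right goes 7→0
`first, right` takes the values: (0, 7) → (1, 7) → (1, 6) → (2, 6) → (2, 5) → (3, 5) → (3, 4) → (4, 4) → (4, 3) → (5, 3) → (5, 2) → (6, 2) → (6, 1) → (7, 1) → (7, 0)

Answer: 7, 0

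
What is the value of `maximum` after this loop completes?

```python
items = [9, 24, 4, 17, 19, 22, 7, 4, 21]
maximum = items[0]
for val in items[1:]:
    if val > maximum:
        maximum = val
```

Maximum of [9, 24, 4, 17, 19, 22, 7, 4, 21]
`maximum` takes the values: 9 → 24

Answer: 24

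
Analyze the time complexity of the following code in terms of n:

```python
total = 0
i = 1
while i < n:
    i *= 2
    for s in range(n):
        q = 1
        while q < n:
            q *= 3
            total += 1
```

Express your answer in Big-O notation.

Each loop level contributes: log n × n × log n. Multiplying the contributions gives O(n log² n).

Answer: O(n log² n)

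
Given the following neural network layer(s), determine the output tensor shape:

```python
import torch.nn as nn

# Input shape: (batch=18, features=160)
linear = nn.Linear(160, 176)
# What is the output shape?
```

Input: (18, 160) -> Output: (18, 176)

Answer: (18, 176)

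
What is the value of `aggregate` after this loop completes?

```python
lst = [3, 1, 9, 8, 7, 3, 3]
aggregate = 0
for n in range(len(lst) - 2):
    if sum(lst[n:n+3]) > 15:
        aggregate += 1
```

Count windows with sum > 15
`aggregate` takes the values: 0 → 1 → 2 → 3

Answer: 3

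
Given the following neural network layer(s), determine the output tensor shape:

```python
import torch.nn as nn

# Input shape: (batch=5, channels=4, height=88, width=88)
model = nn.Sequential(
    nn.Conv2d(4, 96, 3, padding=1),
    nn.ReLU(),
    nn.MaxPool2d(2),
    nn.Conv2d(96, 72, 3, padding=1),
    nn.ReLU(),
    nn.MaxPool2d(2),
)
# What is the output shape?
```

Input: (5, 4, 88, 88) -> after first Conv2d: (5, 96, 88, 88) -> after first MaxPool2d: (5, 96, 44, 44) -> after second Conv2d: (5, 72, 44, 44) -> Output: (5, 72, 22, 22)

Answer: (5, 72, 22, 22)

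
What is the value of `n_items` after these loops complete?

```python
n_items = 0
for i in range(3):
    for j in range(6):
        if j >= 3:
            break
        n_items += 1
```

Inner breaks at 3, outer runs 3 times
`n_items` takes the values: 0 → 1 → 2 → 3 → 4 → 5 → 6 → 7 → 8 → 9

Answer: 9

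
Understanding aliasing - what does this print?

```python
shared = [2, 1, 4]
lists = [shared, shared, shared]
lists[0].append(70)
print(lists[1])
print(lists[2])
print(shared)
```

Key concept: list of same reference.
Step by step:
`shared = [2, 1, 4]` → shared = [2, 1, 4]
`lists = [shared, shared, shared]` → lists = [[2, 1, 4], [2, 1, 4], [2, 1, 4]]
`lists[0].append(70)` → shared = [2, 1, 4, 70]; lists = [[2, 1, 4, 70], [2, 1, 4, 70], [2, 1, 4, 70]]
`print(lists[1])` → prints [2, 1, 4, 70]
`print(lists[2])` → prints [2, 1, 4, 70]
`print(shared)` → prints [2, 1, 4, 70]

Answer:
[2, 1, 4, 70]
[2, 1, 4, 70]
[2, 1, 4, 70]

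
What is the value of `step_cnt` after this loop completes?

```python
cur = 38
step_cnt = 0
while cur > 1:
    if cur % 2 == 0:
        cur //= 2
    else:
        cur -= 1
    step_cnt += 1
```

Steps to reduce 38 to 1
`step_cnt` takes the values: 0 → 1 → 2 → 3 → 4 → 5 → 6 → 7

Answer: 7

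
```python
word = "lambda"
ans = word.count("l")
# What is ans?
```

Trace:
`word = "lambda"` → word = 'lambda'
`ans = word.count("l")` → ans = 1
So ans = 1

Answer: 1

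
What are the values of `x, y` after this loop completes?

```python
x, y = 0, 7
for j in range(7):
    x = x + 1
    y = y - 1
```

x goes 0→7, y goes 7→0
`x, y` takes the values: (0, 7) → (1, 7) → (1, 6) → (2, 6) → (2, 5) → (3, 5) → (3, 4) → (4, 4) → (4, 3) → (5, 3) → (5, 2) → (6, 2) → (6, 1) → (7, 1) → (7, 0)

Answer: 7, 0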